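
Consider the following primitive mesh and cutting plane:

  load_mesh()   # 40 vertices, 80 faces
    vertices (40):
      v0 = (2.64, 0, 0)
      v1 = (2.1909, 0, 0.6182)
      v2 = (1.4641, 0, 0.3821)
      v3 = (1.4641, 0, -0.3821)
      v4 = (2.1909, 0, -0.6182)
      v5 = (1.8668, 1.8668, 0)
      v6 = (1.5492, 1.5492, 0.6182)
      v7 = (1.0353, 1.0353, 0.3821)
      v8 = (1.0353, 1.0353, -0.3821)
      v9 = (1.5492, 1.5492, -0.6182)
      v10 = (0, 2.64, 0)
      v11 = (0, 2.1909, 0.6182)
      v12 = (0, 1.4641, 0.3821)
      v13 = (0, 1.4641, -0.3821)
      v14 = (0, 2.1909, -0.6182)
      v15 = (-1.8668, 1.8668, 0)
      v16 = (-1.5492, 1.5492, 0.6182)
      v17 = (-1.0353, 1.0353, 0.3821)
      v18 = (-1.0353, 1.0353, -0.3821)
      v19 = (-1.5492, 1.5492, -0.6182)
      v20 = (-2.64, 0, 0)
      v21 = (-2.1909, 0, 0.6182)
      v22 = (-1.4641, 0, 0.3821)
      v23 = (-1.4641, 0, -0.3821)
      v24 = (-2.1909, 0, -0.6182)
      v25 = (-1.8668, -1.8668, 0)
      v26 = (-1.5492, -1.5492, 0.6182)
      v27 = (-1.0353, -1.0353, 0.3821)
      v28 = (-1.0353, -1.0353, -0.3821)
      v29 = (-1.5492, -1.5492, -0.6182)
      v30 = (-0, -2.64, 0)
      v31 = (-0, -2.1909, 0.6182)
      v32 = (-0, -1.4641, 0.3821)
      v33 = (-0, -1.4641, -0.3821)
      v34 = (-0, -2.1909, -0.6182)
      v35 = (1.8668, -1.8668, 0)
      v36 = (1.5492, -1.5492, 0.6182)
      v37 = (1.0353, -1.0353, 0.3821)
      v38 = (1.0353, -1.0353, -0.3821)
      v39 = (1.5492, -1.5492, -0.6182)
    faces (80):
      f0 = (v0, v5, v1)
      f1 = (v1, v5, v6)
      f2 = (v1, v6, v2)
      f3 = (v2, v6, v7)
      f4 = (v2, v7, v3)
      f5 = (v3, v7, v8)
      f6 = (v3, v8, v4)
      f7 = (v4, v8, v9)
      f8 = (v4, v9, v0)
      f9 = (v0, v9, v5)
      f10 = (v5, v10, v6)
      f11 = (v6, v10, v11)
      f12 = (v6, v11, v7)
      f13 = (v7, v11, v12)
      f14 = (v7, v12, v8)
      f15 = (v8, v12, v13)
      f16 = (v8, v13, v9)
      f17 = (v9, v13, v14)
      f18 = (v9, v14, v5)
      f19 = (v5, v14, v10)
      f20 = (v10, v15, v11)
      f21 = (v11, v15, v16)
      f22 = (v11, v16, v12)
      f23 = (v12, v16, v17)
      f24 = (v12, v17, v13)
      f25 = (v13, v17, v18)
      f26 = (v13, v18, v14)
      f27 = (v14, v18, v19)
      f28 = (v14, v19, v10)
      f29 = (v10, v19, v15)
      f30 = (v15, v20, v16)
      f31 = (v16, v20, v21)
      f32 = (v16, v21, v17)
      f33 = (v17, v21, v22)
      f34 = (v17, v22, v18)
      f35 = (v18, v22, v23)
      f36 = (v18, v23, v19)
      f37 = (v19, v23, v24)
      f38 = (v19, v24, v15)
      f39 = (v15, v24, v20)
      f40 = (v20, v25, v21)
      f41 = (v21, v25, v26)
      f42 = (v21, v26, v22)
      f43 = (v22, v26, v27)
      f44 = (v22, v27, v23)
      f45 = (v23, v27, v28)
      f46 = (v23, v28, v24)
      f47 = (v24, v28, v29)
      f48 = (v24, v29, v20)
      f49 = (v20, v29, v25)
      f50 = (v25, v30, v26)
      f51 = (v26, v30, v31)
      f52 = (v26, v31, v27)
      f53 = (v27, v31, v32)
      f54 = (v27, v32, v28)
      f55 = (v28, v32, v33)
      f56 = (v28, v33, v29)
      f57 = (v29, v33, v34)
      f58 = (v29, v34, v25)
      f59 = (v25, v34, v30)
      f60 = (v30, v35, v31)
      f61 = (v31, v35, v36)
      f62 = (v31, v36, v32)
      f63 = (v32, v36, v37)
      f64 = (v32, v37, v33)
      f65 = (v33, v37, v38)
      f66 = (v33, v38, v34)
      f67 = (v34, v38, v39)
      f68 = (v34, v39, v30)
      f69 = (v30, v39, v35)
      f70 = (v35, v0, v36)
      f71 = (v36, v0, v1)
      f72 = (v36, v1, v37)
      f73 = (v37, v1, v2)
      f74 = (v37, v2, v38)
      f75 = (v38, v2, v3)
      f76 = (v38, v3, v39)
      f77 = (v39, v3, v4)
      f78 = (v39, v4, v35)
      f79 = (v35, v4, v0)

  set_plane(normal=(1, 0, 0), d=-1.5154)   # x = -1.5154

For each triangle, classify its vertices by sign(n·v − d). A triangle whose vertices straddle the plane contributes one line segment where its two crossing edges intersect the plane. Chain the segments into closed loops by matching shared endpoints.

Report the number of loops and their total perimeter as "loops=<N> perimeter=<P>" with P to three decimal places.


Straddling triangles (22 of 80):
  (v10,v15,v11) [+-+] → (-1.5154, 2.01234, 0)–(-1.5154, 1.92781, 0.116368)  len=0.1438
  (v11,v15,v16) [+--] → (-1.5154, 1.92781, 0.116368)–(-1.5154, 1.5632, 0.6182)  len=0.6203
  (v11,v16,v12) [+-+] → (-1.5154, 1.5632, 0.6182)–(-1.5154, 1.54734, 0.613049)  len=0.0167
  (v12,v16,v17) [+-+] → (-1.5154, 1.54734, 0.613049)–(-1.5154, 1.5154, 0.602671)  len=0.0336
  (v14,v18,v19) [++-] → (-1.5154, 1.5154, -0.602671)–(-1.5154, 1.5632, -0.6182)  len=0.0503
  (v14,v19,v10) [+-+] → (-1.5154, 1.5632, -0.6182)–(-1.5154, 1.573, -0.604712)  len=0.0167
  (v10,v19,v15) [+--] → (-1.5154, 1.573, -0.604712)–(-1.5154, 2.01234, 0)  len=0.7475
  (v16,v21,v17) [--+] → (-1.5154, 0.605179, 0.480189)–(-1.5154, 1.5154, 0.602671)  len=0.9184
  (v17,v21,v22) [+-+] → (-1.5154, 0.605179, 0.480189)–(-1.5154, 0, 0.398765)  len=0.6106
  (v18,v23,v19) [++-] → (-1.5154, 0.933889, -0.524426)–(-1.5154, 1.5154, -0.602671)  len=0.5868
  (v19,v23,v24) [-+-] → (-1.5154, 0.933889, -0.524426)–(-1.5154, 0, -0.398765)  len=0.9423
  (v21,v26,v22) [--+] → (-1.5154, -0.933889, 0.524426)–(-1.5154, 0, 0.398765)  len=0.9423
  (v22,v26,v27) [+-+] → (-1.5154, -0.933889, 0.524426)–(-1.5154, -1.5154, 0.602671)  len=0.5868
  (v23,v28,v24) [++-] → (-1.5154, -0.605179, -0.480189)–(-1.5154, 0, -0.398765)  len=0.6106
  (v24,v28,v29) [-+-] → (-1.5154, -0.605179, -0.480189)–(-1.5154, -1.5154, -0.602671)  len=0.9184
  (v25,v30,v26) [-+-] → (-1.5154, -2.01234, 0)–(-1.5154, -1.573, 0.604712)  len=0.7475
  (v26,v30,v31) [-++] → (-1.5154, -1.573, 0.604712)–(-1.5154, -1.5632, 0.6182)  len=0.0167
  (v26,v31,v27) [-++] → (-1.5154, -1.5632, 0.6182)–(-1.5154, -1.5154, 0.602671)  len=0.0503
  (v28,v33,v29) [++-] → (-1.5154, -1.54734, -0.613049)–(-1.5154, -1.5154, -0.602671)  len=0.0336
  (v29,v33,v34) [-++] → (-1.5154, -1.54734, -0.613049)–(-1.5154, -1.5632, -0.6182)  len=0.0167
  (v29,v34,v25) [-+-] → (-1.5154, -1.5632, -0.6182)–(-1.5154, -1.92781, -0.116368)  len=0.6203
  (v25,v34,v30) [-++] → (-1.5154, -1.92781, -0.116368)–(-1.5154, -2.01234, 0)  len=0.1438

Chained into 1 loop(s):
  loop 1: 22 segments, perimeter = 9.3738
Total perimeter = 9.374

loops=1 perimeter=9.374


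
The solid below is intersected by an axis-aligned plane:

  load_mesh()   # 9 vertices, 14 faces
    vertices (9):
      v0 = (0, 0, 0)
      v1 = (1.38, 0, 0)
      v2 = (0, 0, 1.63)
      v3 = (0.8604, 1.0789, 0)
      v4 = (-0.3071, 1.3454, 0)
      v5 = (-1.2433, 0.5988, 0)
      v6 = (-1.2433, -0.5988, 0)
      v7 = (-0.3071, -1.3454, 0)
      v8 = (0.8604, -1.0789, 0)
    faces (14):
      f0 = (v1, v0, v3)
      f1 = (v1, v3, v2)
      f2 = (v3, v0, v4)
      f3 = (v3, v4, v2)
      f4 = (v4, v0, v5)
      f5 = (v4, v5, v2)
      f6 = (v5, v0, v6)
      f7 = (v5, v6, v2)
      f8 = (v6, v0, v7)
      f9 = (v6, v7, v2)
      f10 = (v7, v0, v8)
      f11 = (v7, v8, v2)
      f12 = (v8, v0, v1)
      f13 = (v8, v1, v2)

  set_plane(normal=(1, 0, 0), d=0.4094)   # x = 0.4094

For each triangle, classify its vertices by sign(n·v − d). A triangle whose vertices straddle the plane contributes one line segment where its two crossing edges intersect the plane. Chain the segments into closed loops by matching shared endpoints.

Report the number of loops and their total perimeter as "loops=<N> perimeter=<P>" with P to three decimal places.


loops=1 perimeter=5.715

Straddling triangles (8 of 14):
  (v1,v0,v3) [+-+] → (0.4094, 0, 0)–(0.4094, 0.513368, 0)  len=0.5134
  (v1,v3,v2) [++-] → (0.4094, 0.513368, 0.854405)–(0.4094, 0, 1.14643)  len=0.5906
  (v3,v0,v4) [+--] → (0.4094, 0.513368, 0)–(0.4094, 1.18185, 0)  len=0.6685
  (v3,v4,v2) [+--] → (0.4094, 1.18185, 0)–(0.4094, 0.513368, 0.854405)  len=1.0848
  (v7,v0,v8) [--+] → (0.4094, -0.513368, 0)–(0.4094, -1.18185, 0)  len=0.6685
  (v7,v8,v2) [-+-] → (0.4094, -1.18185, 0)–(0.4094, -0.513368, 0.854405)  len=1.0848
  (v8,v0,v1) [+-+] → (0.4094, -0.513368, 0)–(0.4094, 0, 0)  len=0.5134
  (v8,v1,v2) [++-] → (0.4094, 0, 1.14643)–(0.4094, -0.513368, 0.854405)  len=0.5906

Chained into 1 loop(s):
  loop 1: 8 segments, perimeter = 5.7146
Total perimeter = 5.715


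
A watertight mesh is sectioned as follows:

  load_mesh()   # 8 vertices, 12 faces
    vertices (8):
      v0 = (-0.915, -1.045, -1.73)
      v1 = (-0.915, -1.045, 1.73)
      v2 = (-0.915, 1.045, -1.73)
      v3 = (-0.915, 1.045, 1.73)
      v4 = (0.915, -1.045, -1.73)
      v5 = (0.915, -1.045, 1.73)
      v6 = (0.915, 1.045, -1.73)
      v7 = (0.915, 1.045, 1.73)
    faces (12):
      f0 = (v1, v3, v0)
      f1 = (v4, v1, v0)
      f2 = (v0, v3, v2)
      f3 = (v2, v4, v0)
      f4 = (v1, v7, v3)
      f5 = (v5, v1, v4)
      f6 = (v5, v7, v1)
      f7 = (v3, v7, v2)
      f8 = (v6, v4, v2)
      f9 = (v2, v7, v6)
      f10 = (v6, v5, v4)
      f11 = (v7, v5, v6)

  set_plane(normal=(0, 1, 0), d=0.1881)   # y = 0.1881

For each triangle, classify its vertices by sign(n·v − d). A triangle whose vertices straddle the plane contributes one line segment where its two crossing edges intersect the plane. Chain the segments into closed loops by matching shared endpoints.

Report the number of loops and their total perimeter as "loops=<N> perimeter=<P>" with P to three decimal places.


Straddling triangles (8 of 12):
  (v1,v3,v0) [-+-] → (-0.915, 0.1881, 1.73)–(-0.915, 0.1881, 0.3114)  len=1.4186
  (v0,v3,v2) [-++] → (-0.915, 0.1881, 0.3114)–(-0.915, 0.1881, -1.73)  len=2.0414
  (v2,v4,v0) [+--] → (-0.1647, 0.1881, -1.73)–(-0.915, 0.1881, -1.73)  len=0.7503
  (v1,v7,v3) [-++] → (0.1647, 0.1881, 1.73)–(-0.915, 0.1881, 1.73)  len=1.0797
  (v5,v7,v1) [-+-] → (0.915, 0.1881, 1.73)–(0.1647, 0.1881, 1.73)  len=0.7503
  (v6,v4,v2) [+-+] → (0.915, 0.1881, -1.73)–(-0.1647, 0.1881, -1.73)  len=1.0797
  (v6,v5,v4) [+--] → (0.915, 0.1881, -0.3114)–(0.915, 0.1881, -1.73)  len=1.4186
  (v7,v5,v6) [+-+] → (0.915, 0.1881, 1.73)–(0.915, 0.1881, -0.3114)  len=2.0414

Chained into 1 loop(s):
  loop 1: 8 segments, perimeter = 10.5800
Total perimeter = 10.580

loops=1 perimeter=10.580


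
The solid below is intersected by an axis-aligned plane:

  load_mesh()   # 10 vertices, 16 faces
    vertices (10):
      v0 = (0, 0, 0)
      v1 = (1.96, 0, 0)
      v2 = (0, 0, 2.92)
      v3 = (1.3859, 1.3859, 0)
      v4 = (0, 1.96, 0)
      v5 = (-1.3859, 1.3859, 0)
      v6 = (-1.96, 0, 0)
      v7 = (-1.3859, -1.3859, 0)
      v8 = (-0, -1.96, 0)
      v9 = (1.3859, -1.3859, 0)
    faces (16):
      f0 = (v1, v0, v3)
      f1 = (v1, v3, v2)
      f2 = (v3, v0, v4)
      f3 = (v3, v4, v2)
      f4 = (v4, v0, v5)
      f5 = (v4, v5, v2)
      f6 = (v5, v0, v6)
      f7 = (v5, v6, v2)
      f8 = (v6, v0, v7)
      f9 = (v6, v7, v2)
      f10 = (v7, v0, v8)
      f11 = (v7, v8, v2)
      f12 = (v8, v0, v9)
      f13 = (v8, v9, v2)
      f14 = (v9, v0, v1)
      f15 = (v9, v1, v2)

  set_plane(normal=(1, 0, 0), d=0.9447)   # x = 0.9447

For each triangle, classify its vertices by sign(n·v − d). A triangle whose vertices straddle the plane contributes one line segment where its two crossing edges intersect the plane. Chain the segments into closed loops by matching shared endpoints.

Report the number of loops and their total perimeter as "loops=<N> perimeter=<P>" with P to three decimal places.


loops=1 perimeter=7.597

Straddling triangles (8 of 16):
  (v1,v0,v3) [+-+] → (0.9447, 0, 0)–(0.9447, 0.9447, 0)  len=0.9447
  (v1,v3,v2) [++-] → (0.9447, 0.9447, 0.929579)–(0.9447, 0, 1.51259)  len=1.1101
  (v3,v0,v4) [+--] → (0.9447, 0.9447, 0)–(0.9447, 1.56866, 0)  len=0.6240
  (v3,v4,v2) [+--] → (0.9447, 1.56866, 0)–(0.9447, 0.9447, 0.929579)  len=1.1196
  (v8,v0,v9) [--+] → (0.9447, -0.9447, 0)–(0.9447, -1.56866, 0)  len=0.6240
  (v8,v9,v2) [-+-] → (0.9447, -1.56866, 0)–(0.9447, -0.9447, 0.929579)  len=1.1196
  (v9,v0,v1) [+-+] → (0.9447, -0.9447, 0)–(0.9447, 0, 0)  len=0.9447
  (v9,v1,v2) [++-] → (0.9447, 0, 1.51259)–(0.9447, -0.9447, 0.929579)  len=1.1101

Chained into 1 loop(s):
  loop 1: 8 segments, perimeter = 7.5967
Total perimeter = 7.597


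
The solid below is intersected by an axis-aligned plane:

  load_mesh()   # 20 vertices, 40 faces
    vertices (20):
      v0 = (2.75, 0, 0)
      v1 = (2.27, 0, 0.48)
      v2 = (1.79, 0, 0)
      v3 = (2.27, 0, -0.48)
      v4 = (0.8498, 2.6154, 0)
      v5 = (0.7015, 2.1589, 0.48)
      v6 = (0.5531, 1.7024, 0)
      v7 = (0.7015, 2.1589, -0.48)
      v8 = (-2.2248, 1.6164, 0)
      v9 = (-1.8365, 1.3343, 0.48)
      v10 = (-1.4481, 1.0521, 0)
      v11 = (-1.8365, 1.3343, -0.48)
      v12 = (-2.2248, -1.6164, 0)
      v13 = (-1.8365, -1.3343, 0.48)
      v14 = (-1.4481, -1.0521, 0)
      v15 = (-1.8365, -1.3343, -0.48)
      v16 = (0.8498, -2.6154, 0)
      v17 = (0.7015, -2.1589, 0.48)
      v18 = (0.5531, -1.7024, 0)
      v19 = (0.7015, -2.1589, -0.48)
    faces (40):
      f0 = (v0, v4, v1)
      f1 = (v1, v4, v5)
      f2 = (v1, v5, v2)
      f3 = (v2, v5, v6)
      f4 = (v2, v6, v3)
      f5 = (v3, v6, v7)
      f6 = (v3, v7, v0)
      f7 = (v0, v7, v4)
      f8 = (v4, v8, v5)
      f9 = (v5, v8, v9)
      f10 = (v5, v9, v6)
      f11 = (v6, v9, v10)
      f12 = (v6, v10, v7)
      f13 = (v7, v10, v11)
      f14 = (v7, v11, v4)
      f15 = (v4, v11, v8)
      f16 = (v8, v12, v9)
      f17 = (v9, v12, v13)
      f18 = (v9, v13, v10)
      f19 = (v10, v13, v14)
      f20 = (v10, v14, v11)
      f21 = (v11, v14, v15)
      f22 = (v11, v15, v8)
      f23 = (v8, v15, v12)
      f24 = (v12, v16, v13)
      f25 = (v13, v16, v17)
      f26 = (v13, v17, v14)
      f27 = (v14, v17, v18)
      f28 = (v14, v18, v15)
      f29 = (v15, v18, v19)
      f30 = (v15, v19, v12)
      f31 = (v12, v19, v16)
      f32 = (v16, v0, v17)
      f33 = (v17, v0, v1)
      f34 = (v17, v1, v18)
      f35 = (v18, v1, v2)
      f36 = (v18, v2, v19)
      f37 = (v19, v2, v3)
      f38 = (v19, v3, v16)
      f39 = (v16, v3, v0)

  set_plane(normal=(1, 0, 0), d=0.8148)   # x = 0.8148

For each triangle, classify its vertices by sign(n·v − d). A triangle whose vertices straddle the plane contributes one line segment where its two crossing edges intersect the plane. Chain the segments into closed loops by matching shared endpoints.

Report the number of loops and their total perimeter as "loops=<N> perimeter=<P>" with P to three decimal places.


loops=2 perimeter=6.357

Straddling triangles (20 of 40):
  (v1,v4,v5) [++-] → (0.8148, 2.50766, 0.113284)–(0.8148, 2.00295, 0.48)  len=0.6239
  (v1,v5,v2) [+-+] → (0.8148, 2.00295, 0.48)–(0.8148, 1.93418, 0.430038)  len=0.0850
  (v2,v5,v6) [+--] → (0.8148, 1.93418, 0.430038)–(0.8148, 1.34221, 0)  len=0.7317
  (v2,v6,v3) [+-+] → (0.8148, 1.34221, 0)–(0.8148, 1.44291, -0.0731644)  len=0.1245
  (v3,v6,v7) [+--] → (0.8148, 1.44291, -0.0731644)–(0.8148, 2.00295, -0.48)  len=0.6922
  (v3,v7,v0) [+-+] → (0.8148, 2.00295, -0.48)–(0.8148, 2.03949, -0.453452)  len=0.0452
  (v0,v7,v4) [+-+] → (0.8148, 2.03949, -0.453452)–(0.8148, 2.50766, -0.113284)  len=0.5787
  (v4,v8,v5) [+--] → (0.8148, 2.60403, 0)–(0.8148, 2.50766, 0.113284)  len=0.1487
  (v7,v11,v4) [--+] → (0.8148, 2.59871, -0.00625396)–(0.8148, 2.50766, -0.113284)  len=0.1405
  (v4,v11,v8) [+--] → (0.8148, 2.59871, -0.00625396)–(0.8148, 2.60403, 0)  len=0.0082
  (v12,v16,v13) [-+-] → (0.8148, -2.60403, 0)–(0.8148, -2.59871, 0.00625396)  len=0.0082
  (v13,v16,v17) [-+-] → (0.8148, -2.59871, 0.00625396)–(0.8148, -2.50766, 0.113284)  len=0.1405
  (v12,v19,v16) [--+] → (0.8148, -2.50766, -0.113284)–(0.8148, -2.60403, 0)  len=0.1487
  (v16,v0,v17) [++-] → (0.8148, -2.03949, 0.453452)–(0.8148, -2.50766, 0.113284)  len=0.5787
  (v17,v0,v1) [-++] → (0.8148, -2.03949, 0.453452)–(0.8148, -2.00295, 0.48)  len=0.0452
  (v17,v1,v18) [-+-] → (0.8148, -2.00295, 0.48)–(0.8148, -1.44291, 0.0731644)  len=0.6922
  (v18,v1,v2) [-++] → (0.8148, -1.44291, 0.0731644)–(0.8148, -1.34221, 0)  len=0.1245
  (v18,v2,v19) [-+-] → (0.8148, -1.34221, 0)–(0.8148, -1.93418, -0.430038)  len=0.7317
  (v19,v2,v3) [-++] → (0.8148, -1.93418, -0.430038)–(0.8148, -2.00295, -0.48)  len=0.0850
  (v19,v3,v16) [-++] → (0.8148, -2.00295, -0.48)–(0.8148, -2.50766, -0.113284)  len=0.6239

Chained into 2 loop(s):
  loop 1: 10 segments, perimeter = 3.1786
  loop 2: 10 segments, perimeter = 3.1786
Total perimeter = 6.357


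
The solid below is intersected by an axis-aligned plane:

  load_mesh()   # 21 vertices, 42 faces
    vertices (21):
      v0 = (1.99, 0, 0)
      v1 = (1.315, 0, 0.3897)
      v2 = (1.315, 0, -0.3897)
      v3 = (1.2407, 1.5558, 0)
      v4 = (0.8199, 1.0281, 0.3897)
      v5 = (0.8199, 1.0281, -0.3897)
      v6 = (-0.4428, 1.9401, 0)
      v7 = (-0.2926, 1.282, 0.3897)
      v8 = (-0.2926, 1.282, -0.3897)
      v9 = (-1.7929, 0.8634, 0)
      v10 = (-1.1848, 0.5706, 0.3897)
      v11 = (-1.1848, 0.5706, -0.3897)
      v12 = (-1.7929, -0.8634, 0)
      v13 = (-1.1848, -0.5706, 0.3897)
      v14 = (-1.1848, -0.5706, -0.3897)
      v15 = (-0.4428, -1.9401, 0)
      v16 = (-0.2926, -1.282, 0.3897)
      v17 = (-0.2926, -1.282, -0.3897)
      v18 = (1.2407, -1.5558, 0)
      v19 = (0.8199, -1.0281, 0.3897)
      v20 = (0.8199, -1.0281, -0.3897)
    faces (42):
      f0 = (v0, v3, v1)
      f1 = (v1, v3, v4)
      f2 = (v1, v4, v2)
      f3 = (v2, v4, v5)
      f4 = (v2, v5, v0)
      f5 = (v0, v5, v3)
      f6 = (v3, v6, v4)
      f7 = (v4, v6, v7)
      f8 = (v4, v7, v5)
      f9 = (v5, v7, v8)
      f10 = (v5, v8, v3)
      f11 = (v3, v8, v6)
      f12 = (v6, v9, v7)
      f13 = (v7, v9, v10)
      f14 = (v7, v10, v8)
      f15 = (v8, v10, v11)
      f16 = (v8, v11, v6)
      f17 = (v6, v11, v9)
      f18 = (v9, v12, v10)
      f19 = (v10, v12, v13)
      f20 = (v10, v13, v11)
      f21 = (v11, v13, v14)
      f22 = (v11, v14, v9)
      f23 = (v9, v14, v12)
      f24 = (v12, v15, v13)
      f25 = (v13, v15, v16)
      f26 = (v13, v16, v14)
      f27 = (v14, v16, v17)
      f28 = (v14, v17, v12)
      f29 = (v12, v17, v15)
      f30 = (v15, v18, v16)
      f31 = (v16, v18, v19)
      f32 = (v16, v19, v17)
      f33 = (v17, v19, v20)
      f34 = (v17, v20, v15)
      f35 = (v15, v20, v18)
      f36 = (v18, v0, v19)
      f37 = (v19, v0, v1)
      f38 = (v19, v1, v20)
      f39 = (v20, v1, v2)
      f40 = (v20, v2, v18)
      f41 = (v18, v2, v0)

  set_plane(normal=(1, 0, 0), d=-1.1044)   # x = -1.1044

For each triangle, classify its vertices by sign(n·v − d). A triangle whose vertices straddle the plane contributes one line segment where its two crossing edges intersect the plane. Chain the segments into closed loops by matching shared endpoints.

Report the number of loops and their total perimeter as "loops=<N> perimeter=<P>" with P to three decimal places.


loops=2 perimeter=5.039

Straddling triangles (12 of 42):
  (v6,v9,v7) [+-+] → (-1.1044, 1.41248, 0)–(-1.1044, 1.0555, 0.178837)  len=0.3993
  (v7,v9,v10) [+--] → (-1.1044, 1.0555, 0.178837)–(-1.1044, 0.634707, 0.3897)  len=0.4707
  (v7,v10,v8) [+-+] → (-1.1044, 0.634707, 0.3897)–(-1.1044, 0.634707, 0.319465)  len=0.0702
  (v8,v10,v11) [+--] → (-1.1044, 0.634707, 0.319465)–(-1.1044, 0.634707, -0.3897)  len=0.7092
  (v8,v11,v6) [+-+] → (-1.1044, 0.634707, -0.3897)–(-1.1044, 0.718993, -0.347474)  len=0.0943
  (v6,v11,v9) [+--] → (-1.1044, 0.718993, -0.347474)–(-1.1044, 1.41248, 0)  len=0.7757
  (v12,v15,v13) [-+-] → (-1.1044, -1.41248, 0)–(-1.1044, -0.718993, 0.347474)  len=0.7757
  (v13,v15,v16) [-++] → (-1.1044, -0.718993, 0.347474)–(-1.1044, -0.634707, 0.3897)  len=0.0943
  (v13,v16,v14) [-+-] → (-1.1044, -0.634707, 0.3897)–(-1.1044, -0.634707, -0.319465)  len=0.7092
  (v14,v16,v17) [-++] → (-1.1044, -0.634707, -0.319465)–(-1.1044, -0.634707, -0.3897)  len=0.0702
  (v14,v17,v12) [-+-] → (-1.1044, -0.634707, -0.3897)–(-1.1044, -1.0555, -0.178837)  len=0.4707
  (v12,v17,v15) [-++] → (-1.1044, -1.0555, -0.178837)–(-1.1044, -1.41248, 0)  len=0.3993

Chained into 2 loop(s):
  loop 1: 6 segments, perimeter = 2.5193
  loop 2: 6 segments, perimeter = 2.5193
Total perimeter = 5.039


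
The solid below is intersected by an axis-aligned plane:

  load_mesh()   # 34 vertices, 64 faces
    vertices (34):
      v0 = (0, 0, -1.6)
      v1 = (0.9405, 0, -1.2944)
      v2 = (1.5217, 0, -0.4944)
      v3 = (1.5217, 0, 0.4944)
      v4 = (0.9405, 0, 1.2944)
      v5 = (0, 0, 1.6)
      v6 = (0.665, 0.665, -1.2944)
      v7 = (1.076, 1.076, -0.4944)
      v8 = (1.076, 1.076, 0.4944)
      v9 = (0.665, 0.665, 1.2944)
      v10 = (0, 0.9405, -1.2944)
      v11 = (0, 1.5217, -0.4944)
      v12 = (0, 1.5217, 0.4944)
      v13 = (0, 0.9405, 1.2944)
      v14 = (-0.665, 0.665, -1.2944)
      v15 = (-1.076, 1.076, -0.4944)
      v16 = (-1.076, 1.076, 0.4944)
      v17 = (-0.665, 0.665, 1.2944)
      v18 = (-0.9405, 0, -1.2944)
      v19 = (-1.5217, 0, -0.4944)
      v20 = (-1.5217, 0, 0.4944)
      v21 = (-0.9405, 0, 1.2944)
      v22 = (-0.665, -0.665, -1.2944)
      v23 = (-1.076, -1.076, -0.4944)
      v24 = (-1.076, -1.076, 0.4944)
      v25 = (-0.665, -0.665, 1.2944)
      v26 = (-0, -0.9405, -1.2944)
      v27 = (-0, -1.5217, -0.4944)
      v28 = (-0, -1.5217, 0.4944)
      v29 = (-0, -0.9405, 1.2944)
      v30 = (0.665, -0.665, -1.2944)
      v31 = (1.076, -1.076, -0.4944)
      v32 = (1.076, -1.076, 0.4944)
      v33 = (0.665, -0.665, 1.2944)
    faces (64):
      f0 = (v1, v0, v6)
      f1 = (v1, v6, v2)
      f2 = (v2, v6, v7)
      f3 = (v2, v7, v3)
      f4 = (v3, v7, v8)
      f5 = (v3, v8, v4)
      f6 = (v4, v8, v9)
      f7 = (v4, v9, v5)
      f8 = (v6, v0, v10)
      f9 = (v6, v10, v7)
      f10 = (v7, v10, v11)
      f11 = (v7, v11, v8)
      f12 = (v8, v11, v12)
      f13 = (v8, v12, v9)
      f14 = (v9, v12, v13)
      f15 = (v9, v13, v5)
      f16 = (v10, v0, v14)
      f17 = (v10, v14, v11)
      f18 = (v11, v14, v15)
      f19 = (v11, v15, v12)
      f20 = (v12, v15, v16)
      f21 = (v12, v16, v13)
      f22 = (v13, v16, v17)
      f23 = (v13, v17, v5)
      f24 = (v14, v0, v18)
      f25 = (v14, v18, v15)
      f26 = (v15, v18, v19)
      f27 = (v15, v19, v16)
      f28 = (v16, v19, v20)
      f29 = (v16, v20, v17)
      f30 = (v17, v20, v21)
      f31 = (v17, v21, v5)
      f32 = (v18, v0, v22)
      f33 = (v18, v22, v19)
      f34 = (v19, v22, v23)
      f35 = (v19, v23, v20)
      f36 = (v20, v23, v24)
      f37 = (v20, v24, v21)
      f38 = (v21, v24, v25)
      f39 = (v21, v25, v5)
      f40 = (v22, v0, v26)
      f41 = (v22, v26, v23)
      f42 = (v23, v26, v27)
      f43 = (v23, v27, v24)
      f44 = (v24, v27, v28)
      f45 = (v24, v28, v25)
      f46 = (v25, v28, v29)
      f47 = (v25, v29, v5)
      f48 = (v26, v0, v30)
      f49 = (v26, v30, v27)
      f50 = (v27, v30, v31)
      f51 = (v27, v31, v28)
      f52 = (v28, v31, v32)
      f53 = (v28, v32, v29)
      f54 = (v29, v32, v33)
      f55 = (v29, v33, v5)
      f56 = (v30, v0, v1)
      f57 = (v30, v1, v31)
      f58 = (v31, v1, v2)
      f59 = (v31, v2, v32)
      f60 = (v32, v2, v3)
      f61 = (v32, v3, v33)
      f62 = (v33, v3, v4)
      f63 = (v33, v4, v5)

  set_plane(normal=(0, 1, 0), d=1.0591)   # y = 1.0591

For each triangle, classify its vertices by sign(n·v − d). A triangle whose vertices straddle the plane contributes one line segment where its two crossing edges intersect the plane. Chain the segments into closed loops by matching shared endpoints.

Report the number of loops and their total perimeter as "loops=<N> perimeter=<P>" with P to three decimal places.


Straddling triangles (18 of 64):
  (v2,v6,v7) [--+] → (1.0591, 1.0591, -0.527295)–(1.083, 1.0591, -0.4944)  len=0.0407
  (v2,v7,v3) [-+-] → (1.083, 1.0591, -0.4944)–(1.083, 1.0591, -0.47887)  len=0.0155
  (v3,v7,v8) [-++] → (1.083, 1.0591, -0.47887)–(1.083, 1.0591, 0.4944)  len=0.9733
  (v3,v8,v4) [-+-] → (1.083, 1.0591, 0.4944)–(1.07387, 1.0591, 0.506965)  len=0.0155
  (v4,v8,v9) [-+-] → (1.07387, 1.0591, 0.506965)–(1.0591, 1.0591, 0.527295)  len=0.0251
  (v6,v10,v7) [--+] → (0.941798, 1.0591, -0.594179)–(1.0591, 1.0591, -0.527295)  len=0.1350
  (v7,v10,v11) [+-+] → (0.941798, 1.0591, -0.594179)–(0, 1.0591, -1.13115)  len=1.0841
  (v8,v12,v9) [++-] → (0.359086, 1.0591, 0.926383)–(1.0591, 1.0591, 0.527295)  len=0.8058
  (v9,v12,v13) [-+-] → (0.359086, 1.0591, 0.926383)–(0, 1.0591, 1.13115)  len=0.4134
  (v10,v14,v11) [--+] → (-0.359086, 1.0591, -0.926383)–(0, 1.0591, -1.13115)  len=0.4134
  (v11,v14,v15) [+-+] → (-0.359086, 1.0591, -0.926383)–(-1.0591, 1.0591, -0.527295)  len=0.8058
  (v12,v16,v13) [++-] → (-0.941798, 1.0591, 0.594179)–(0, 1.0591, 1.13115)  len=1.0841
  (v13,v16,v17) [-+-] → (-0.941798, 1.0591, 0.594179)–(-1.0591, 1.0591, 0.527295)  len=0.1350
  (v14,v18,v15) [--+] → (-1.07387, 1.0591, -0.506965)–(-1.0591, 1.0591, -0.527295)  len=0.0251
  (v15,v18,v19) [+--] → (-1.07387, 1.0591, -0.506965)–(-1.083, 1.0591, -0.4944)  len=0.0155
  (v15,v19,v16) [+-+] → (-1.083, 1.0591, -0.4944)–(-1.083, 1.0591, 0.47887)  len=0.9733
  (v16,v19,v20) [+--] → (-1.083, 1.0591, 0.47887)–(-1.083, 1.0591, 0.4944)  len=0.0155
  (v16,v20,v17) [+--] → (-1.083, 1.0591, 0.4944)–(-1.0591, 1.0591, 0.527295)  len=0.0407

Chained into 1 loop(s):
  loop 1: 18 segments, perimeter = 7.0169
Total perimeter = 7.017

loops=1 perimeter=7.017


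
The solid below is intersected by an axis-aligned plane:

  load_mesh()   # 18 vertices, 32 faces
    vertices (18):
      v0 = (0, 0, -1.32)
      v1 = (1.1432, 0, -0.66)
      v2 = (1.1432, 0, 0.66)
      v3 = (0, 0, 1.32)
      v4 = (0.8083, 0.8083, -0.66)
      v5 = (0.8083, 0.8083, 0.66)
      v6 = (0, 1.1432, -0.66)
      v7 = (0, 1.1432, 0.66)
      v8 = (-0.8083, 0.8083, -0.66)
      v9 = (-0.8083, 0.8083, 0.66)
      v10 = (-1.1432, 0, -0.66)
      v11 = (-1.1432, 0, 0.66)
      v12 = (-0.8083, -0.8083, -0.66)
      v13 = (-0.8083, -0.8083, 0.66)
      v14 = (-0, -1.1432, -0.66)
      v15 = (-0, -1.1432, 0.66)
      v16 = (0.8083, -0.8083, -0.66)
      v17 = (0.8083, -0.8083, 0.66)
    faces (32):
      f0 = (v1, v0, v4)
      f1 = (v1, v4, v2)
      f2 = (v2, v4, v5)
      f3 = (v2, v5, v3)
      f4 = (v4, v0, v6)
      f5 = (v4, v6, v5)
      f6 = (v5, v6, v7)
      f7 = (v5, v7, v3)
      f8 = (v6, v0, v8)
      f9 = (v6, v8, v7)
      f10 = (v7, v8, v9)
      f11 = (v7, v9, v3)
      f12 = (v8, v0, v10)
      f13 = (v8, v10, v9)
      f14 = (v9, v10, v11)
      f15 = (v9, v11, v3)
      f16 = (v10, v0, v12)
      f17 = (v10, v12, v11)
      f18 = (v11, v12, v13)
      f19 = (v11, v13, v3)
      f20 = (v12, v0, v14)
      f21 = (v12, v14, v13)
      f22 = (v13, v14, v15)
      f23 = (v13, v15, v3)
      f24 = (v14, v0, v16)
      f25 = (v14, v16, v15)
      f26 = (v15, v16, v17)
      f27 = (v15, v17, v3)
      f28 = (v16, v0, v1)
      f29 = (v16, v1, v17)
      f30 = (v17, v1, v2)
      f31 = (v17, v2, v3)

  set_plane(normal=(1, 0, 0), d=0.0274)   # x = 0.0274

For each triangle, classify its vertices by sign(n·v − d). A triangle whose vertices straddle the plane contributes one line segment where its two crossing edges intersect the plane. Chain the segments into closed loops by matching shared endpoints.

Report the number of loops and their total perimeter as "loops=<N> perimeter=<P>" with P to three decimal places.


Straddling triangles (12 of 32):
  (v1,v0,v4) [+-+] → (0.0274, 0, -1.30418)–(0.0274, 0.0274, -1.29763)  len=0.0282
  (v2,v5,v3) [++-] → (0.0274, 0.0274, 1.29763)–(0.0274, 0, 1.30418)  len=0.0282
  (v4,v0,v6) [+--] → (0.0274, 0.0274, -1.29763)–(0.0274, 1.13185, -0.66)  len=1.2753
  (v4,v6,v5) [+-+] → (0.0274, 1.13185, -0.66)–(0.0274, 1.13185, -0.615254)  len=0.0447
  (v5,v6,v7) [+--] → (0.0274, 1.13185, -0.615254)–(0.0274, 1.13185, 0.66)  len=1.2753
  (v5,v7,v3) [+--] → (0.0274, 1.13185, 0.66)–(0.0274, 0.0274, 1.29763)  len=1.2753
  (v14,v0,v16) [--+] → (0.0274, -0.0274, -1.29763)–(0.0274, -1.13185, -0.66)  len=1.2753
  (v14,v16,v15) [-+-] → (0.0274, -1.13185, -0.66)–(0.0274, -1.13185, 0.615254)  len=1.2753
  (v15,v16,v17) [-++] → (0.0274, -1.13185, 0.615254)–(0.0274, -1.13185, 0.66)  len=0.0447
  (v15,v17,v3) [-+-] → (0.0274, -1.13185, 0.66)–(0.0274, -0.0274, 1.29763)  len=1.2753
  (v16,v0,v1) [+-+] → (0.0274, -0.0274, -1.29763)–(0.0274, 0, -1.30418)  len=0.0282
  (v17,v2,v3) [++-] → (0.0274, 0, 1.30418)–(0.0274, -0.0274, 1.29763)  len=0.0282

Chained into 1 loop(s):
  loop 1: 12 segments, perimeter = 7.8539
Total perimeter = 7.854

loops=1 perimeter=7.854


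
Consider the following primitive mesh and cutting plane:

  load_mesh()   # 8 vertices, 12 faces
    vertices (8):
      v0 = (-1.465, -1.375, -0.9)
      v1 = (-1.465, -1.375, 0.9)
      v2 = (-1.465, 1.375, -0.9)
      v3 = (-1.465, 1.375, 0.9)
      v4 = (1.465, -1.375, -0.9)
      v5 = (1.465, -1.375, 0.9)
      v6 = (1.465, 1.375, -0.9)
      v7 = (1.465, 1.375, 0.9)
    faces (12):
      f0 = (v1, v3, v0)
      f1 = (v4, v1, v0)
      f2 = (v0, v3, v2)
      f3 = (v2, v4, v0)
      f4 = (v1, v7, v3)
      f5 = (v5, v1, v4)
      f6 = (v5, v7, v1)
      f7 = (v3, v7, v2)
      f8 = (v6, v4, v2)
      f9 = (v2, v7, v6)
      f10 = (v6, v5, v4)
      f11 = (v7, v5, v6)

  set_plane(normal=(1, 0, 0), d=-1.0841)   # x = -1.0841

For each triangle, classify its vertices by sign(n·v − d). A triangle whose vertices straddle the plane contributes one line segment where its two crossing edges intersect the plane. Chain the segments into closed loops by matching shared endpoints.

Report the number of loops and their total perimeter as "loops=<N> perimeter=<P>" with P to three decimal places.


loops=1 perimeter=9.100

Straddling triangles (8 of 12):
  (v4,v1,v0) [+--] → (-1.0841, -1.375, 0.666)–(-1.0841, -1.375, -0.9)  len=1.5660
  (v2,v4,v0) [-+-] → (-1.0841, 1.0175, -0.9)–(-1.0841, -1.375, -0.9)  len=2.3925
  (v1,v7,v3) [-+-] → (-1.0841, -1.0175, 0.9)–(-1.0841, 1.375, 0.9)  len=2.3925
  (v5,v1,v4) [+-+] → (-1.0841, -1.375, 0.9)–(-1.0841, -1.375, 0.666)  len=0.2340
  (v5,v7,v1) [++-] → (-1.0841, -1.0175, 0.9)–(-1.0841, -1.375, 0.9)  len=0.3575
  (v3,v7,v2) [-+-] → (-1.0841, 1.375, 0.9)–(-1.0841, 1.375, -0.666)  len=1.5660
  (v6,v4,v2) [++-] → (-1.0841, 1.0175, -0.9)–(-1.0841, 1.375, -0.9)  len=0.3575
  (v2,v7,v6) [-++] → (-1.0841, 1.375, -0.666)–(-1.0841, 1.375, -0.9)  len=0.2340

Chained into 1 loop(s):
  loop 1: 8 segments, perimeter = 9.1000
Total perimeter = 9.100


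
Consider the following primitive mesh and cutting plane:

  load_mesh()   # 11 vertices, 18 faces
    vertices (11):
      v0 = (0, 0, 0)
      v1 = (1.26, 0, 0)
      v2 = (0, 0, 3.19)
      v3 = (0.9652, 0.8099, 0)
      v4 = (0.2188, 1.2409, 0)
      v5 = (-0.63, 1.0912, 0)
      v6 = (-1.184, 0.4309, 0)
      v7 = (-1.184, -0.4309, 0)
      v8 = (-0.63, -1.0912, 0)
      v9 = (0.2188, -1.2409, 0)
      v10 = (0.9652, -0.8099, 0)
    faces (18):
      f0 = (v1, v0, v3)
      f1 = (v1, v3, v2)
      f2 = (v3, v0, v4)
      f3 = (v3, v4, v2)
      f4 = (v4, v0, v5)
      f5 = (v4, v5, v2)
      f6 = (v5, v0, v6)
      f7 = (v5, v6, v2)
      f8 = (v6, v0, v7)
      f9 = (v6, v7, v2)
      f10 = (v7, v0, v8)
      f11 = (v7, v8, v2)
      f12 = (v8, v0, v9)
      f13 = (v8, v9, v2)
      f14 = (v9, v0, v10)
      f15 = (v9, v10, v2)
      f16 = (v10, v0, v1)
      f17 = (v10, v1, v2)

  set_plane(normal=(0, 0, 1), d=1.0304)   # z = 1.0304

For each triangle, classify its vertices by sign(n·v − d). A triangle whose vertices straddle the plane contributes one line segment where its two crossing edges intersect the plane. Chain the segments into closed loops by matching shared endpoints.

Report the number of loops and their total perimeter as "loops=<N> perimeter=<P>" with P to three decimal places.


Straddling triangles (9 of 18):
  (v1,v3,v2) [--+] → (0.653431, 0.548295, 1.0304)–(0.853008, 0, 1.0304)  len=0.5835
  (v3,v4,v2) [--+] → (0.148126, 0.840078, 1.0304)–(0.653431, 0.548295, 1.0304)  len=0.5835
  (v4,v5,v2) [--+] → (-0.426504, 0.738732, 1.0304)–(0.148126, 0.840078, 1.0304)  len=0.5835
  (v5,v6,v2) [--+] → (-0.801557, 0.291715, 1.0304)–(-0.426504, 0.738732, 1.0304)  len=0.5835
  (v6,v7,v2) [--+] → (-0.801557, -0.291715, 1.0304)–(-0.801557, 0.291715, 1.0304)  len=0.5834
  (v7,v8,v2) [--+] → (-0.426504, -0.738732, 1.0304)–(-0.801557, -0.291715, 1.0304)  len=0.5835
  (v8,v9,v2) [--+] → (0.148126, -0.840078, 1.0304)–(-0.426504, -0.738732, 1.0304)  len=0.5835
  (v9,v10,v2) [--+] → (0.653431, -0.548295, 1.0304)–(0.148126, -0.840078, 1.0304)  len=0.5835
  (v10,v1,v2) [--+] → (0.853008, 0, 1.0304)–(0.653431, -0.548295, 1.0304)  len=0.5835

Chained into 1 loop(s):
  loop 1: 9 segments, perimeter = 5.2514
Total perimeter = 5.251

loops=1 perimeter=5.251


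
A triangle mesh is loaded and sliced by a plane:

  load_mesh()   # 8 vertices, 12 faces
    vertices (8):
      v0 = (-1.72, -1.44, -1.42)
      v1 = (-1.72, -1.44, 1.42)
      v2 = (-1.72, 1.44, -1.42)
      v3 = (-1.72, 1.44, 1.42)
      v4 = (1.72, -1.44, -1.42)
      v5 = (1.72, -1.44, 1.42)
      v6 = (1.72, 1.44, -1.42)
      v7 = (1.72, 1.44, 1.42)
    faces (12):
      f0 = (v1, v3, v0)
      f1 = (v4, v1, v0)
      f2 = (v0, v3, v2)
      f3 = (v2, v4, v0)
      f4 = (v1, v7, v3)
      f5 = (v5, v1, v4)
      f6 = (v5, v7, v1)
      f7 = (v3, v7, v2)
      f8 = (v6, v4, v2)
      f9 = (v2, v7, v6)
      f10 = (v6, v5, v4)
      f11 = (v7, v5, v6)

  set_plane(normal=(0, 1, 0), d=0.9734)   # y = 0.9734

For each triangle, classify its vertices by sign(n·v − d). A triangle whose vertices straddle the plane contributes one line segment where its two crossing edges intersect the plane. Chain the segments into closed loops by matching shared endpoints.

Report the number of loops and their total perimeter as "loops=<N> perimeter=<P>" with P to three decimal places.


loops=1 perimeter=12.560

Straddling triangles (8 of 12):
  (v1,v3,v0) [-+-] → (-1.72, 0.9734, 1.42)–(-1.72, 0.9734, 0.959881)  len=0.4601
  (v0,v3,v2) [-++] → (-1.72, 0.9734, 0.959881)–(-1.72, 0.9734, -1.42)  len=2.3799
  (v2,v4,v0) [+--] → (-1.16267, 0.9734, -1.42)–(-1.72, 0.9734, -1.42)  len=0.5573
  (v1,v7,v3) [-++] → (1.16267, 0.9734, 1.42)–(-1.72, 0.9734, 1.42)  len=2.8827
  (v5,v7,v1) [-+-] → (1.72, 0.9734, 1.42)–(1.16267, 0.9734, 1.42)  len=0.5573
  (v6,v4,v2) [+-+] → (1.72, 0.9734, -1.42)–(-1.16267, 0.9734, -1.42)  len=2.8827
  (v6,v5,v4) [+--] → (1.72, 0.9734, -0.959881)–(1.72, 0.9734, -1.42)  len=0.4601
  (v7,v5,v6) [+-+] → (1.72, 0.9734, 1.42)–(1.72, 0.9734, -0.959881)  len=2.3799

Chained into 1 loop(s):
  loop 1: 8 segments, perimeter = 12.5600
Total perimeter = 12.560


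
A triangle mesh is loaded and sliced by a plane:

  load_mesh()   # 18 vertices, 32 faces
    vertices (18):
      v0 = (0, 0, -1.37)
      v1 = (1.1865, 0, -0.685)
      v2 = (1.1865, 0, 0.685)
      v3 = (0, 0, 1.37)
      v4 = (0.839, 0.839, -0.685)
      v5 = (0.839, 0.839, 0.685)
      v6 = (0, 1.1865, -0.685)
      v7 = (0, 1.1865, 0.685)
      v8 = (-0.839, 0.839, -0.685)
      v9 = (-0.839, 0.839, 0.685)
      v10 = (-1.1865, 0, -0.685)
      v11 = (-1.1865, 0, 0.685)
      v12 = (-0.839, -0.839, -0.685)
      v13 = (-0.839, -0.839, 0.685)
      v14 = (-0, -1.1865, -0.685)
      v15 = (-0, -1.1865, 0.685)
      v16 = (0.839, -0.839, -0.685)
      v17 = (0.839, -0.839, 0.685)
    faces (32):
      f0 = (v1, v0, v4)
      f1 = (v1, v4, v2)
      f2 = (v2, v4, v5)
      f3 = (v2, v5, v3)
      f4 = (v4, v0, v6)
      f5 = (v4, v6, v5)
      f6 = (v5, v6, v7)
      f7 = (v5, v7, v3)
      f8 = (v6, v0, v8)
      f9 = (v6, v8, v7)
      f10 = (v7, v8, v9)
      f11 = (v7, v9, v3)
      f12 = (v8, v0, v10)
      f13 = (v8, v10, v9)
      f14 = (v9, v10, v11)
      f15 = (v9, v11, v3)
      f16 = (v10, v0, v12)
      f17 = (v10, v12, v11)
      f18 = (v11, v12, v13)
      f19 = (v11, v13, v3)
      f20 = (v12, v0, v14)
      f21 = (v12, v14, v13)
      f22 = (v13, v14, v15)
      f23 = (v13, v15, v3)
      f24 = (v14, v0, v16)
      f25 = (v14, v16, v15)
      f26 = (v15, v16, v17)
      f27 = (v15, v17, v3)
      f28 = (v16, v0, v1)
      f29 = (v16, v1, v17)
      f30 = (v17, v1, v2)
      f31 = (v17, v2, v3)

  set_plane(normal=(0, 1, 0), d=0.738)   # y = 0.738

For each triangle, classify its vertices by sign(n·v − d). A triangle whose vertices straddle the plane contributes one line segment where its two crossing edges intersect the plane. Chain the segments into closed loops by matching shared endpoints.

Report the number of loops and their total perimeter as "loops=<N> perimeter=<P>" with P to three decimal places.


loops=1 perimeter=6.435

Straddling triangles (12 of 32):
  (v1,v0,v4) [--+] → (0.738, 0.738, -0.767461)–(0.880833, 0.738, -0.685)  len=0.1649
  (v1,v4,v2) [-+-] → (0.880833, 0.738, -0.685)–(0.880833, 0.738, -0.520077)  len=0.1649
  (v2,v4,v5) [-++] → (0.880833, 0.738, -0.520077)–(0.880833, 0.738, 0.685)  len=1.2051
  (v2,v5,v3) [-+-] → (0.880833, 0.738, 0.685)–(0.738, 0.738, 0.767461)  len=0.1649
  (v4,v0,v6) [+-+] → (0.738, 0.738, -0.767461)–(0, 0.738, -0.943932)  len=0.7588
  (v5,v7,v3) [++-] → (0, 0.738, 0.943932)–(0.738, 0.738, 0.767461)  len=0.7588
  (v6,v0,v8) [+-+] → (0, 0.738, -0.943932)–(-0.738, 0.738, -0.767461)  len=0.7588
  (v7,v9,v3) [++-] → (-0.738, 0.738, 0.767461)–(0, 0.738, 0.943932)  len=0.7588
  (v8,v0,v10) [+--] → (-0.738, 0.738, -0.767461)–(-0.880833, 0.738, -0.685)  len=0.1649
  (v8,v10,v9) [+-+] → (-0.880833, 0.738, -0.685)–(-0.880833, 0.738, 0.520077)  len=1.2051
  (v9,v10,v11) [+--] → (-0.880833, 0.738, 0.520077)–(-0.880833, 0.738, 0.685)  len=0.1649
  (v9,v11,v3) [+--] → (-0.880833, 0.738, 0.685)–(-0.738, 0.738, 0.767461)  len=0.1649

Chained into 1 loop(s):
  loop 1: 12 segments, perimeter = 6.4349
Total perimeter = 6.435


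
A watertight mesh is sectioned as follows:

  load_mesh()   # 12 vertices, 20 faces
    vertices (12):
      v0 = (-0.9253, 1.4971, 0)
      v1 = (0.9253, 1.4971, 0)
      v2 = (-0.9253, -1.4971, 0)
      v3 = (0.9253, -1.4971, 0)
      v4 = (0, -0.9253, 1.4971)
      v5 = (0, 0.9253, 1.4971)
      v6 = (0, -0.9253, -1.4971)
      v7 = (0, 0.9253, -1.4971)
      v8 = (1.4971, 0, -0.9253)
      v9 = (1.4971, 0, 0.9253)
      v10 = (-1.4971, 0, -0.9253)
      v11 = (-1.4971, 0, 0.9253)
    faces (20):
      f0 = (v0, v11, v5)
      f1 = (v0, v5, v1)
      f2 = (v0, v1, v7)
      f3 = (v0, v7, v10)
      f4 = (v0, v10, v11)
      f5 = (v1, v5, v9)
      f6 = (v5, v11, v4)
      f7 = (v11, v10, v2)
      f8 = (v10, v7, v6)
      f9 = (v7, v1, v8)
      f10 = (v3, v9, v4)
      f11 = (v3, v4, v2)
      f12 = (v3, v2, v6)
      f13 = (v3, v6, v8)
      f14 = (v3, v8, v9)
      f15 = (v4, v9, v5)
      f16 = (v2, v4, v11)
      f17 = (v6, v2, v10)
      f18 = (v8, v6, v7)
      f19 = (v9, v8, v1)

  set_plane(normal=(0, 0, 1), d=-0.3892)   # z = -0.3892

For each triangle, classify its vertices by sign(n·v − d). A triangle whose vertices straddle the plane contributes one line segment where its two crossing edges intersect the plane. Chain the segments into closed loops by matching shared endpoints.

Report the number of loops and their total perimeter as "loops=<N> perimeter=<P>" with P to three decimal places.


loops=1 perimeter=9.174

Straddling triangles (10 of 20):
  (v0,v1,v7) [++-] → (0.68475, 1.34845, -0.3892)–(-0.68475, 1.34845, -0.3892)  len=1.3695
  (v0,v7,v10) [+--] → (-0.68475, 1.34845, -0.3892)–(-1.16581, 0.867389, -0.3892)  len=0.6803
  (v0,v10,v11) [+-+] → (-1.16581, 0.867389, -0.3892)–(-1.4971, 0, -0.3892)  len=0.9285
  (v11,v10,v2) [+-+] → (-1.4971, 0, -0.3892)–(-1.16581, -0.867389, -0.3892)  len=0.9285
  (v7,v1,v8) [-+-] → (0.68475, 1.34845, -0.3892)–(1.16581, 0.867389, -0.3892)  len=0.6803
  (v3,v2,v6) [++-] → (-0.68475, -1.34845, -0.3892)–(0.68475, -1.34845, -0.3892)  len=1.3695
  (v3,v6,v8) [+--] → (0.68475, -1.34845, -0.3892)–(1.16581, -0.867389, -0.3892)  len=0.6803
  (v3,v8,v9) [+-+] → (1.16581, -0.867389, -0.3892)–(1.4971, 0, -0.3892)  len=0.9285
  (v6,v2,v10) [-+-] → (-0.68475, -1.34845, -0.3892)–(-1.16581, -0.867389, -0.3892)  len=0.6803
  (v9,v8,v1) [+-+] → (1.4971, 0, -0.3892)–(1.16581, 0.867389, -0.3892)  len=0.9285

Chained into 1 loop(s):
  loop 1: 10 segments, perimeter = 9.1743
Total perimeter = 9.174


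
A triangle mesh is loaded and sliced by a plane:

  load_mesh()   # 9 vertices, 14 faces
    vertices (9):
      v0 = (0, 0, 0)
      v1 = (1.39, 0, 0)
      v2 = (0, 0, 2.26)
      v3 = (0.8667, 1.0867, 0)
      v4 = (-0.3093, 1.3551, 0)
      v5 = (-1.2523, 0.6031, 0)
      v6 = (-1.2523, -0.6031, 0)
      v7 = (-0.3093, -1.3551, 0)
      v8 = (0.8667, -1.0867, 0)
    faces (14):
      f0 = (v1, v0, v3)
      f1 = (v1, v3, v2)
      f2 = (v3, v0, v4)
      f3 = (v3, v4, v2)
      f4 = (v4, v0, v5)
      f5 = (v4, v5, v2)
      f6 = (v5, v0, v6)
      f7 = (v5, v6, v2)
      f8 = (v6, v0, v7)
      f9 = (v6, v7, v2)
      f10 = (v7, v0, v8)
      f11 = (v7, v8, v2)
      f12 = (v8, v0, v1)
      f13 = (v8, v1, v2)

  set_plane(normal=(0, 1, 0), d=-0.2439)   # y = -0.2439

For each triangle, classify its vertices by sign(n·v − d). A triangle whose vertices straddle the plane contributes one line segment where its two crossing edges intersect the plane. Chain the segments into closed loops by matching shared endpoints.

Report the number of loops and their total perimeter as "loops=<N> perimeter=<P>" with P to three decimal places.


loops=1 perimeter=7.070

Straddling triangles (8 of 14):
  (v5,v0,v6) [++-] → (-0.506443, -0.2439, 0)–(-1.2523, -0.2439, 0)  len=0.7459
  (v5,v6,v2) [+-+] → (-1.2523, -0.2439, 0)–(-0.506443, -0.2439, 1.34603)  len=1.5389
  (v6,v0,v7) [-+-] → (-0.506443, -0.2439, 0)–(-0.0556699, -0.2439, 0)  len=0.4508
  (v6,v7,v2) [--+] → (-0.0556699, -0.2439, 1.85323)–(-0.506443, -0.2439, 1.34603)  len=0.6786
  (v7,v0,v8) [-+-] → (-0.0556699, -0.2439, 0)–(0.194523, -0.2439, 0)  len=0.2502
  (v7,v8,v2) [--+] → (0.194523, -0.2439, 1.75276)–(-0.0556699, -0.2439, 1.85323)  len=0.2696
  (v8,v0,v1) [-++] → (0.194523, -0.2439, 0)–(1.27255, -0.2439, 0)  len=1.0780
  (v8,v1,v2) [-++] → (1.27255, -0.2439, 0)–(0.194523, -0.2439, 1.75276)  len=2.0577

Chained into 1 loop(s):
  loop 1: 8 segments, perimeter = 7.0696
Total perimeter = 7.070
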